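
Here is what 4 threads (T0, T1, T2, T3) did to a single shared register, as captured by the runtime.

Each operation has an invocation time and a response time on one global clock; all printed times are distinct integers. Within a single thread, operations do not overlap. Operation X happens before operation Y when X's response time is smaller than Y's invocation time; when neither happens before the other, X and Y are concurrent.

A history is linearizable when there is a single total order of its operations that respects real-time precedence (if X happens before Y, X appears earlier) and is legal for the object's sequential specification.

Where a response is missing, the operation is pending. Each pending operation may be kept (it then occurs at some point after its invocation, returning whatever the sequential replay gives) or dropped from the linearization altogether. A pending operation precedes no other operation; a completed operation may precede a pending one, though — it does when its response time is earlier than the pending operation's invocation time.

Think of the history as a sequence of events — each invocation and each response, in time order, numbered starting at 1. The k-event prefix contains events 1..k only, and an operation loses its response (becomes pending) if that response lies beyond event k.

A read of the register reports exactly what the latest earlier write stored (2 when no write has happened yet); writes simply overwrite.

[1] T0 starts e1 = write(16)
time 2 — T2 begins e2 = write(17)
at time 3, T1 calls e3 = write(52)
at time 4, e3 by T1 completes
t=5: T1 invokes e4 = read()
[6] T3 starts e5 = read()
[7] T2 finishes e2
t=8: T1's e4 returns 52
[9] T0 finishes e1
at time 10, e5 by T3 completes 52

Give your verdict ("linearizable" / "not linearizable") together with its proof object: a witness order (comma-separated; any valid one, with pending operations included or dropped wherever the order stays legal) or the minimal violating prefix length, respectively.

linearizable — witness: e1, e2, e3, e4, e5

after step 1 (e1 write(16)): value 16
after step 2 (e2 write(17)): value 17
after step 3 (e3 write(52)): value 52
after step 4 (e4 read() → 52): value 52
after step 5 (e5 read() → 52): value 52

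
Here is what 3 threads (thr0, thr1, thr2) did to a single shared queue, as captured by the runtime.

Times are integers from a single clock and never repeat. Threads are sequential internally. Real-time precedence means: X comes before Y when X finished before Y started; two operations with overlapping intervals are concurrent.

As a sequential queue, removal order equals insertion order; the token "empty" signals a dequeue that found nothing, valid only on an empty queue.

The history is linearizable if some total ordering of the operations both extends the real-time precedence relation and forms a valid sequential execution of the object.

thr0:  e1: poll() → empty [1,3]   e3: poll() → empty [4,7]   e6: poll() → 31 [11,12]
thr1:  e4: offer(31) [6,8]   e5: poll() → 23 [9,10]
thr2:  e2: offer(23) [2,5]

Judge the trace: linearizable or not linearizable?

linearizable

witness order: e1, e3, e2, e4, e5, e6
step 1: e1 poll() → empty — queue <>
step 2: e3 poll() → empty — queue <>
step 3: e2 offer(23) — queue <23>
step 4: e4 offer(31) — queue <23,31>
step 5: e5 poll() → 23 — queue <31>
step 6: e6 poll() → 31 — queue <>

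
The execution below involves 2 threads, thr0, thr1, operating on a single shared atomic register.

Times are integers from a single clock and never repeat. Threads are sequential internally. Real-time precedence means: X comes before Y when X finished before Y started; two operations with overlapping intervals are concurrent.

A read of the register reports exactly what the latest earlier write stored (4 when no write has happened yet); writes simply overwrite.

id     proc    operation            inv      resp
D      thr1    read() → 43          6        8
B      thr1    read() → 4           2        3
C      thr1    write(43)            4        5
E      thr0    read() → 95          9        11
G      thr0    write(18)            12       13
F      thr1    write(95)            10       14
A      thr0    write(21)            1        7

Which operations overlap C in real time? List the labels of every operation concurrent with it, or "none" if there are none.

overlap test against C [4,5]: concurrent iff the interval meets 4..5
A [1,7]: concurrent
B [2,3]: before
D [6,8]: after
E [9,11]: after
F [10,14]: after
G [12,13]: after

A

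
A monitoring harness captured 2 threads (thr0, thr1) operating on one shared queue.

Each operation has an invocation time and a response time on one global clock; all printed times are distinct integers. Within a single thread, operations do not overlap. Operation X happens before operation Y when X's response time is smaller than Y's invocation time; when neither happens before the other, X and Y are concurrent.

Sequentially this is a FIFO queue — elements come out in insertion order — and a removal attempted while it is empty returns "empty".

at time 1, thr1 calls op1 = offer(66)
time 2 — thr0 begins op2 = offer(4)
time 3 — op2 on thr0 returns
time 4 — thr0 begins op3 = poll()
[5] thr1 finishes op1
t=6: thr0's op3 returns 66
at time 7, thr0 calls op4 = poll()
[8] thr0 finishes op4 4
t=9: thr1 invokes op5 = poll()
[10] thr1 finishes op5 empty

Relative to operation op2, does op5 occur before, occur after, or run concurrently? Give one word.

op5 spans [9,10], op2 spans [2,3]
resp(op2)=3 < inv(op5)=9

after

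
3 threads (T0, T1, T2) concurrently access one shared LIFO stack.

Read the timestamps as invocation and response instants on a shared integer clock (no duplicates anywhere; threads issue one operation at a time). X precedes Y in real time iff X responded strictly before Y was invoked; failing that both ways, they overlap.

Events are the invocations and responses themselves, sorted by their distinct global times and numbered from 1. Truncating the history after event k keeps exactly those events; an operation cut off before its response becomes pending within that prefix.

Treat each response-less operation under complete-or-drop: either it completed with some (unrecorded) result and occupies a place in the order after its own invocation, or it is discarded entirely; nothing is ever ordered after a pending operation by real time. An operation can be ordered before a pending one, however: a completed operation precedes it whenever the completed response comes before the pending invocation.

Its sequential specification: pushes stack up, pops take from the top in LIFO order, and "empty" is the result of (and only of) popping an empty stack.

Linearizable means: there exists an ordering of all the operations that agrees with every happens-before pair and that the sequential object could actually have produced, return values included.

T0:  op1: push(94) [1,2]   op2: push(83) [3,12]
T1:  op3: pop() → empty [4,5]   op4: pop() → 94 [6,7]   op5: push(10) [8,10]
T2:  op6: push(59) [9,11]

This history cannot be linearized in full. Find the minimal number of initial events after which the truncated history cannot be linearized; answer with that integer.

events 1..4 are linearizable, e.g. via op1:
after step 1 (op1 push(94)): stack <94>
once event 5 joins (op3's response, time 5), exhaustive search finds no witness
include/drop combinations of the 1 pending operation (op2) were all tried; none helps
for example op1, op3 (pending dropped) fails at step 2: op3 pop() → empty is not legal there

5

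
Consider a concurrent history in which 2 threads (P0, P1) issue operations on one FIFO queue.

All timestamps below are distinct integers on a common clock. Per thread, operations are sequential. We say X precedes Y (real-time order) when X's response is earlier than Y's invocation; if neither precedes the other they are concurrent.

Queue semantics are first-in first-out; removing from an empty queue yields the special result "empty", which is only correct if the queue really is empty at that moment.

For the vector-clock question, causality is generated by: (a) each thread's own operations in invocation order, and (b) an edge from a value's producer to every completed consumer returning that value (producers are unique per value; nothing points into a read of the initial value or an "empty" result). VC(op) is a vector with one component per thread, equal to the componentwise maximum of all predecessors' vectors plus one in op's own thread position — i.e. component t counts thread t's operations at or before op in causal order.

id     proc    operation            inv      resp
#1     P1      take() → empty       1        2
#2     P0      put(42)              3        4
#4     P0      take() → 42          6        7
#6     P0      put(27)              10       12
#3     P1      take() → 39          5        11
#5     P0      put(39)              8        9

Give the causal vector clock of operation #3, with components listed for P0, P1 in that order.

#1 (invocation 1): nothing precedes it; P1's component alone gives (0, 1)
#2 (invocation 3): nothing precedes it; P0's component alone gives (1, 0)
invoked at 6, #4 merges VC(#2)=(1, 0) and bumps P0's slot → (2, 0)
invoked at 8, #5 merges VC(#4)=(2, 0) and bumps P0's slot → (3, 0)
invoked at 10, #6 merges VC(#5)=(3, 0) and bumps P0's slot → (4, 0)
invoked at 5, #3 merges VC(#1)=(0, 1), VC(#5)=(3, 0) and bumps P1's slot → (3, 2)
target: VC(#3) = (3, 2)

(3, 2)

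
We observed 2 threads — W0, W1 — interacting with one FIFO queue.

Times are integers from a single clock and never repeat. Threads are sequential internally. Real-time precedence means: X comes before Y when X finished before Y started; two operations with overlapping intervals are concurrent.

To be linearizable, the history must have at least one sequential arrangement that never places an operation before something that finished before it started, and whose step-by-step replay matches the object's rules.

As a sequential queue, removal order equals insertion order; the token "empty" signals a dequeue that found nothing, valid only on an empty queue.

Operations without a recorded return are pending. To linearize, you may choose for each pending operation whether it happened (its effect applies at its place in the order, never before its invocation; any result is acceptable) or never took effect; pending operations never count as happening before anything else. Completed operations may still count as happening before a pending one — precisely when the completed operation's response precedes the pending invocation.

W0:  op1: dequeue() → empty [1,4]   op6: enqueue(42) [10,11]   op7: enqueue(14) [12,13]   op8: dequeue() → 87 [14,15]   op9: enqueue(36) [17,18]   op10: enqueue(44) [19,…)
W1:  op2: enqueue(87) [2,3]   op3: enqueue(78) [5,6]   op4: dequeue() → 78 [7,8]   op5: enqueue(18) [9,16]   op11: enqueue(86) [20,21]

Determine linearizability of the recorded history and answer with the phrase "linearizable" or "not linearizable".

not linearizable

the violation lands at event 8, op4's response at time 8: events 1..7 linearize, events 1..8 do not
4 completed operations, 2 real-time-consistent orders — every FIFO queue replay fails
e.g. op1, op2, op3, op4: illegal at step 4, since op4 dequeue() → 78 cannot apply there
e.g. op2, op1, op3, op4: illegal at step 2, since op1 dequeue() → empty cannot apply there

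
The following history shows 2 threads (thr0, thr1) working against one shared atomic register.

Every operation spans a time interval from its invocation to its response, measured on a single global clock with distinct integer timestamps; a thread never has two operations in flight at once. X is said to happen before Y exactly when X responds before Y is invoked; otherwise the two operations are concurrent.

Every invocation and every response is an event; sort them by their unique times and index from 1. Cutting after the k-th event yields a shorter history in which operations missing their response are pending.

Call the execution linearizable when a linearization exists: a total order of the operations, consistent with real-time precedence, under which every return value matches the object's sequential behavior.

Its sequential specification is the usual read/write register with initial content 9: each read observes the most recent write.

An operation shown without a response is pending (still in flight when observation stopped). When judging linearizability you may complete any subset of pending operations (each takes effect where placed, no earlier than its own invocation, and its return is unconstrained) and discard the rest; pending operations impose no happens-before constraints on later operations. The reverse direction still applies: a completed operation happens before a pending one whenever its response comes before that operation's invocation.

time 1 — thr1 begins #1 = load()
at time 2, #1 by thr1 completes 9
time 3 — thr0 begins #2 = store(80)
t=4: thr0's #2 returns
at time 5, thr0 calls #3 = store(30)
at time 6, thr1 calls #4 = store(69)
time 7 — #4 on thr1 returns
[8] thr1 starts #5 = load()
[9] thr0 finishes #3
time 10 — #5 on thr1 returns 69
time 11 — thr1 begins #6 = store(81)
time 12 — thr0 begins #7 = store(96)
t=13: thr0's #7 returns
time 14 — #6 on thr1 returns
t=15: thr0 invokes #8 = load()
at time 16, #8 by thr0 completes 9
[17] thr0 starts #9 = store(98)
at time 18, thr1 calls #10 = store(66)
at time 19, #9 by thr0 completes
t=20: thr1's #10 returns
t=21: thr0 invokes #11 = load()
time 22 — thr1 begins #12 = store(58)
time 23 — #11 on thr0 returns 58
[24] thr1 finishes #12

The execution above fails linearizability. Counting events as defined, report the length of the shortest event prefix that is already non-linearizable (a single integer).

events 1..15 are linearizable, e.g. via #1, #2, #3, #4, #5, #6, #7:
step 1: #1 load() → 9 — value 9
step 2: #2 store(80) — value 80
step 3: #3 store(30) — value 30
step 4: #4 store(69) — value 69
step 5: #5 load() → 69 — value 69
step 6: #6 store(81) — value 81
step 7: #7 store(96) — value 96
event 16 — #8's response, time 16 — after it, nothing linearizes
one such order, #1, #2, #3, #4, #5, #6, #7, #8, breaks at step 8 where #8 load() → 9 is illegal
one such order, #1, #2, #3, #4, #5, #7, #6, #8, breaks at step 8 where #8 load() → 9 is illegal

16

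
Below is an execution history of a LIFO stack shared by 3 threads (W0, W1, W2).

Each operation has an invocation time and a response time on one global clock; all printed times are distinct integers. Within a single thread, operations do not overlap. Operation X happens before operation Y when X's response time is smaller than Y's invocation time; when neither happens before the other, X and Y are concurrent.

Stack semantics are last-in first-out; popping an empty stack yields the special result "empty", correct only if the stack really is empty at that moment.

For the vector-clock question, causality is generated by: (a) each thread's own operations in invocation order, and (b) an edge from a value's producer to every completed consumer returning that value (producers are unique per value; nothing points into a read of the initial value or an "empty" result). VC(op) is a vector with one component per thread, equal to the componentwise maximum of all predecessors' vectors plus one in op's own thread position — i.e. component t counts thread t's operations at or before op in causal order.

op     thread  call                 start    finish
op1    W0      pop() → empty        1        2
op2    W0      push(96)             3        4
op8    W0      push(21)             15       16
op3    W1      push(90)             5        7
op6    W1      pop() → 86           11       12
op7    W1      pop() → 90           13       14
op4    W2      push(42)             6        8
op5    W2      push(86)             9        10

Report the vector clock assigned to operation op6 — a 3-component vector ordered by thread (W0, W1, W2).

root op op4, invoked 6: fresh clock plus W2's own tick → (0, 0, 1)
root op op3, invoked 5: fresh clock plus W1's own tick → (0, 1, 0)
root op op1, invoked 1: fresh clock plus W0's own tick → (1, 0, 0)
invoked at 9, op5 merges VC(op4)=(0, 0, 1) and bumps W2's slot → (0, 0, 2)
invoked at 3, op2 merges VC(op1)=(1, 0, 0) and bumps W0's slot → (2, 0, 0)
invoked at 15, op8 merges VC(op2)=(2, 0, 0) and bumps W0's slot → (3, 0, 0)
invoked at 11, op6 merges VC(op3)=(0, 1, 0), VC(op5)=(0, 0, 2) and bumps W1's slot → (0, 2, 2)
invoked at 13, op7 merges VC(op3)=(0, 1, 0), VC(op6)=(0, 2, 2) and bumps W1's slot → (0, 3, 2)
target: VC(op6) = (0, 2, 2)

(0, 2, 2)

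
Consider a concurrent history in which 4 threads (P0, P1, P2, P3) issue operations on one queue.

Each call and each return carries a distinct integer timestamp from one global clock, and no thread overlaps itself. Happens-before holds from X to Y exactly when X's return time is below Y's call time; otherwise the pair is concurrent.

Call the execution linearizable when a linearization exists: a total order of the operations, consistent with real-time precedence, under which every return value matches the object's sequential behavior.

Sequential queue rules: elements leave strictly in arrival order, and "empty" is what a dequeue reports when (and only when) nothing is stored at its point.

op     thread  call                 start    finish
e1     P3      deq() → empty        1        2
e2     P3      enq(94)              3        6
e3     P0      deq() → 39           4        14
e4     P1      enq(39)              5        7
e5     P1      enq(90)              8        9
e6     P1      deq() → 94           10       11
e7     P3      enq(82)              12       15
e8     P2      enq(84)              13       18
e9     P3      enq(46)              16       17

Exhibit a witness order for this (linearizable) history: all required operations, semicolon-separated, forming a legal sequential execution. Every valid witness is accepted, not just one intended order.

e1; e2; e4; e5; e6; e3; e7; e8; e9

after step 1 (e1 deq() → empty): queue <>
after step 2 (e2 enq(94)): queue <94>
after step 3 (e4 enq(39)): queue <94,39>
after step 4 (e5 enq(90)): queue <94,39,90>
after step 5 (e6 deq() → 94): queue <39,90>
after step 6 (e3 deq() → 39): queue <90>
after step 7 (e7 enq(82)): queue <90,82>
after step 8 (e8 enq(84)): queue <90,82,84>
after step 9 (e9 enq(46)): queue <90,82,84,46>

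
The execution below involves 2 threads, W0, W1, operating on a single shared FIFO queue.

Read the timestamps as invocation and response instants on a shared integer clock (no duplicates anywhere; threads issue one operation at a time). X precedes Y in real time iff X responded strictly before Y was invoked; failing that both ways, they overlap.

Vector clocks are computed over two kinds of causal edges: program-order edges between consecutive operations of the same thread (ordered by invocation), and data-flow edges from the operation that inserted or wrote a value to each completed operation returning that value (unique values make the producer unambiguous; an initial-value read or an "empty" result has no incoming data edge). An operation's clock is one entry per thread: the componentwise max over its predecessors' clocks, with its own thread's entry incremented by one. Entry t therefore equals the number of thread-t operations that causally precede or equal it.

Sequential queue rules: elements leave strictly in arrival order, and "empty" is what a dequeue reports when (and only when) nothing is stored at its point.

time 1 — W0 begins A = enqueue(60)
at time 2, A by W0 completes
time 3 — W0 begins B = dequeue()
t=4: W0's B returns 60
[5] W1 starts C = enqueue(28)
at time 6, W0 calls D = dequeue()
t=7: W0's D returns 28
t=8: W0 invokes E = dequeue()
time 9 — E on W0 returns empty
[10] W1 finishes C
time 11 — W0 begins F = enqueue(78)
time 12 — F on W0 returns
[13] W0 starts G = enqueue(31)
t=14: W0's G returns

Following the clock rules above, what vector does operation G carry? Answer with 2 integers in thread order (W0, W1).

(6, 1)

C, invoked 5, has no incoming edges; only W1's bump applies → (0, 1)
A, invoked 1, has no incoming edges; only W0's bump applies → (1, 0)
merge at B (invoked 3): VC(A)=(1, 0), own-thread bump on W0 → (2, 0)
merge at D (invoked 6): VC(B)=(2, 0), VC(C)=(0, 1), own-thread bump on W0 → (3, 1)
merge at E (invoked 8): VC(D)=(3, 1), own-thread bump on W0 → (4, 1)
merge at F (invoked 11): VC(E)=(4, 1), own-thread bump on W0 → (5, 1)
merge at G (invoked 13): VC(F)=(5, 1), own-thread bump on W0 → (6, 1)
target: VC(G) = (6, 1)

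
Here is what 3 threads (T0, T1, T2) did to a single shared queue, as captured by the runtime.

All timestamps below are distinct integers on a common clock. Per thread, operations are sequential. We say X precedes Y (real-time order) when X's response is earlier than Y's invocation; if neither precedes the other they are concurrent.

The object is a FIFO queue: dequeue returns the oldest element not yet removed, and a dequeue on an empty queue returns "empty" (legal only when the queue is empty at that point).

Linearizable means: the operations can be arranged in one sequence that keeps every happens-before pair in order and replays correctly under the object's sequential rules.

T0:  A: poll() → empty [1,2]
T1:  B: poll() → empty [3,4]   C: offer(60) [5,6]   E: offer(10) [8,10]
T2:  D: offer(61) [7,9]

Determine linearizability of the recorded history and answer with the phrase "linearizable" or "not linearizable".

witness order: A, B, C, D, E
step 1: A poll() → empty — queue <>
step 2: B poll() → empty — queue <>
step 3: C offer(60) — queue <60>
step 4: D offer(61) — queue <60,61>
step 5: E offer(10) — queue <60,61,10>

linearizable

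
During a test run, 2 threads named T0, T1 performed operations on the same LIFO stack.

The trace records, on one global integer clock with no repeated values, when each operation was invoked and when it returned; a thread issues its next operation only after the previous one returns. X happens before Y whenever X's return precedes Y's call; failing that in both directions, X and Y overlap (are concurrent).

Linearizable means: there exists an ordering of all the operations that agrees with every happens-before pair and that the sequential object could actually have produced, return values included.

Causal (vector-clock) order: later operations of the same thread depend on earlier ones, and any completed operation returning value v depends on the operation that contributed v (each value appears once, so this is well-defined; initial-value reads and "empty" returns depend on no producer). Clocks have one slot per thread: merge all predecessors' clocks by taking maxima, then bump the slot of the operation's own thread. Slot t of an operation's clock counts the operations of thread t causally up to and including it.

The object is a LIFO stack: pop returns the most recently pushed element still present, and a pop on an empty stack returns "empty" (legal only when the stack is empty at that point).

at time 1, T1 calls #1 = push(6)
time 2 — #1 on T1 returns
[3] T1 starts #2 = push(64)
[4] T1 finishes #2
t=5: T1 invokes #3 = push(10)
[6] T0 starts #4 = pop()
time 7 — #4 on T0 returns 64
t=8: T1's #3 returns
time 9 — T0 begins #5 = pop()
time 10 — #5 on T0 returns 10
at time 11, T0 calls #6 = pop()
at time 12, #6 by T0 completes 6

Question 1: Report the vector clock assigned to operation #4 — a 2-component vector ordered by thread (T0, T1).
(1, 2)

#1 (invocation 1): nothing precedes it; T1's component alone gives (0, 1)
VC(#2, invoked at 3): max of VC(#1)=(0, 1), then +1 on thread T1 → (0, 2)
VC(#3, invoked at 5): max of VC(#2)=(0, 2), then +1 on thread T1 → (0, 3)
VC(#4, invoked at 6): max of VC(#2)=(0, 2), then +1 on thread T0 → (1, 2)
VC(#5, invoked at 9): max of VC(#3)=(0, 3), VC(#4)=(1, 2), then +1 on thread T0 → (2, 3)
VC(#6, invoked at 11): max of VC(#1)=(0, 1), VC(#5)=(2, 3), then +1 on thread T0 → (3, 3)
target: VC(#4) = (1, 2)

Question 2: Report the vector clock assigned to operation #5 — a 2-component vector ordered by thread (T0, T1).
(2, 3)

invoked at 1, #1 has no predecessors; its own T1 bump gives (0, 1)
from VC(#1)=(0, 1), #2 (invoked 3) maxes components and bumps T1 → (0, 2)
from VC(#2)=(0, 2), #3 (invoked 5) maxes components and bumps T1 → (0, 3)
from VC(#2)=(0, 2), #4 (invoked 6) maxes components and bumps T0 → (1, 2)
from VC(#3)=(0, 3), VC(#4)=(1, 2), #5 (invoked 9) maxes components and bumps T0 → (2, 3)
from VC(#1)=(0, 1), VC(#5)=(2, 3), #6 (invoked 11) maxes components and bumps T0 → (3, 3)
target: VC(#5) = (2, 3)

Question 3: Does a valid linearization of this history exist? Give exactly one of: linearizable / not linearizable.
linearizable

one valid linearization: #1, #2, #4, #3, #5, #6
after step 1 (#1 push(6)): stack <6>
after step 2 (#2 push(64)): stack <6,64>
after step 3 (#4 pop() → 64): stack <6>
after step 4 (#3 push(10)): stack <6,10>
after step 5 (#5 pop() → 10): stack <6>
after step 6 (#6 pop() → 6): stack <>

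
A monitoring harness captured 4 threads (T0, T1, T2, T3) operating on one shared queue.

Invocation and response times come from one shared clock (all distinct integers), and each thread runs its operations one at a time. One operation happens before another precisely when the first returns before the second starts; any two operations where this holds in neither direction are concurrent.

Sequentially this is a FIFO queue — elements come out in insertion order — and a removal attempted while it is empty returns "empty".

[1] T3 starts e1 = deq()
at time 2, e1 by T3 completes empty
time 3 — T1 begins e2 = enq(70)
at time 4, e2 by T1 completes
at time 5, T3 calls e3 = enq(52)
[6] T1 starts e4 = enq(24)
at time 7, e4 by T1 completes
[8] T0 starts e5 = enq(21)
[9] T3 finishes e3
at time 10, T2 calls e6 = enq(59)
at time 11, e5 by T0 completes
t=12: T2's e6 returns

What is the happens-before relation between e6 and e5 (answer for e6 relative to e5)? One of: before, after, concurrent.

e6 spans [10,12], e5 spans [8,11]
the intervals overlap in both directions

concurrent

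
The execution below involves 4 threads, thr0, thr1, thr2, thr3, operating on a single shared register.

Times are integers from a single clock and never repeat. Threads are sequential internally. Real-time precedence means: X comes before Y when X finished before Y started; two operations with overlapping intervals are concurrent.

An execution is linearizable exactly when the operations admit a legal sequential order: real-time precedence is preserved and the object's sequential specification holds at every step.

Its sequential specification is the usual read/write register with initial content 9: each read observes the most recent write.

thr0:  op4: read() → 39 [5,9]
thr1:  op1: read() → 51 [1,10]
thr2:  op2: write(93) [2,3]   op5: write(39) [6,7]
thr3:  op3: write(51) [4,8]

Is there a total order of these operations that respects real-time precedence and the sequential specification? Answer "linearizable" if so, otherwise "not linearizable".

linearizable

a witness: op2, op3, op1, op5, op4
step 1: op2 write(93) — value 93
step 2: op3 write(51) — value 51
step 3: op1 read() → 51 — value 51
step 4: op5 write(39) — value 39
step 5: op4 read() → 39 — value 39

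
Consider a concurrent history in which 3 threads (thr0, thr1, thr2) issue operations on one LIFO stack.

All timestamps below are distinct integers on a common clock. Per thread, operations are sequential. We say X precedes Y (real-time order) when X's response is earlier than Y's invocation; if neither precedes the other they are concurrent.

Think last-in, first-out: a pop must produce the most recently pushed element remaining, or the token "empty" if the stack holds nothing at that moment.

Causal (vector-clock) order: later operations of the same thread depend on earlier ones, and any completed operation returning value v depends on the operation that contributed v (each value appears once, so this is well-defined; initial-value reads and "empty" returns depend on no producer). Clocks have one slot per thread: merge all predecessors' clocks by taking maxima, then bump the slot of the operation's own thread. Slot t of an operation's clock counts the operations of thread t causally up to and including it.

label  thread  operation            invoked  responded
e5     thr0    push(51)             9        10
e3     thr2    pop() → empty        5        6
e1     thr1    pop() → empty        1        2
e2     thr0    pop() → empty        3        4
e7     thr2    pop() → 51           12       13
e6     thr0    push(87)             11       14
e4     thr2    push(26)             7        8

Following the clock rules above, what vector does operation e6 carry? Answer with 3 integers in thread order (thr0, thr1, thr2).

(3, 0, 0)

root op e3, invoked 5: fresh clock plus thr2's own tick → (0, 0, 1)
root op e1, invoked 1: fresh clock plus thr1's own tick → (0, 1, 0)
root op e2, invoked 3: fresh clock plus thr0's own tick → (1, 0, 0)
invoked at 7, e4 merges VC(e3)=(0, 0, 1) and bumps thr2's slot → (0, 0, 2)
invoked at 9, e5 merges VC(e2)=(1, 0, 0) and bumps thr0's slot → (2, 0, 0)
invoked at 11, e6 merges VC(e5)=(2, 0, 0) and bumps thr0's slot → (3, 0, 0)
invoked at 12, e7 merges VC(e4)=(0, 0, 2), VC(e5)=(2, 0, 0) and bumps thr2's slot → (2, 0, 3)
target: VC(e6) = (3, 0, 0)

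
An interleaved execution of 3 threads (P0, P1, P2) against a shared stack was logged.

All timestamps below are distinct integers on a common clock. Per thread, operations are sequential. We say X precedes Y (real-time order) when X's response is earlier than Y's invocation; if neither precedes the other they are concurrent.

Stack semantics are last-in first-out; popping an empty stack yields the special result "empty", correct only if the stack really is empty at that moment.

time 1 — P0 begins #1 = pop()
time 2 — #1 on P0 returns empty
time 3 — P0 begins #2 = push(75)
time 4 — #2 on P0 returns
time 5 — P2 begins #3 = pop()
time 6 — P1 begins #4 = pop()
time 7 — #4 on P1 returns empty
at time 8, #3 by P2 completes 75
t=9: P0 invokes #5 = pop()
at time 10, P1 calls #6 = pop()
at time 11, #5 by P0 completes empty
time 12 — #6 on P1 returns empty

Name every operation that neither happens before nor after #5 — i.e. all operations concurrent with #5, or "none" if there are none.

#6

concurrent with #5 ([9,11]): every op whose interval crosses 9..11
#1 [1,2]: before
#2 [3,4]: before
#3 [5,8]: before
#4 [6,7]: before
#6 [10,12]: concurrent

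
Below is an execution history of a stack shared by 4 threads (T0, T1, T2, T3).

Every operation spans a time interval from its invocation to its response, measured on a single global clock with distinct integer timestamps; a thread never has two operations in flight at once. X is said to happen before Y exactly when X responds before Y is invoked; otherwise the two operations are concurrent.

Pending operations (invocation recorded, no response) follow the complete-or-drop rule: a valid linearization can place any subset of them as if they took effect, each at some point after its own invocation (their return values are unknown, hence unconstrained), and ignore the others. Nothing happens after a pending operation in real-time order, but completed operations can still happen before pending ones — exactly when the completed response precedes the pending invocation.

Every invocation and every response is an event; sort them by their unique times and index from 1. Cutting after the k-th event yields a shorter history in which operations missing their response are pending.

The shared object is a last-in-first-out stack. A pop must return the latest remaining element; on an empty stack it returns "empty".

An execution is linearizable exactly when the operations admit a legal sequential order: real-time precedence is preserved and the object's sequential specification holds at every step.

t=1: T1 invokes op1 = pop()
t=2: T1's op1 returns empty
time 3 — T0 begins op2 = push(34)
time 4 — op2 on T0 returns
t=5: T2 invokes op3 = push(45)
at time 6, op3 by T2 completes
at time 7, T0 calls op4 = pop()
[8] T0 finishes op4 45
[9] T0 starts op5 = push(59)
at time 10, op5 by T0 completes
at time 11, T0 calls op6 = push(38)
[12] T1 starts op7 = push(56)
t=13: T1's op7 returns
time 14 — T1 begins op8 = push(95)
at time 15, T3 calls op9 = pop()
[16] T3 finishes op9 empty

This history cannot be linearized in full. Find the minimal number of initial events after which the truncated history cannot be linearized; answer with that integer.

16

events 1..15 are linearizable, e.g. via op1, op2, op3, op4, op5, op6, op7:
1. op1 pop() → empty, leaving stack <>
2. op2 push(34), leaving stack <34>
3. op3 push(45), leaving stack <34,45>
4. op4 pop() → 45, leaving stack <34>
5. op5 push(59), leaving stack <34,59>
6. op6 push(38) (pending, included), leaving stack <34,59,38>
7. op7 push(56), leaving stack <34,59,38,56>
with event 16 included (op9 responding at time 16), all real-time-consistent orders fail
no escape via the 2 pending operations (op6, op8): every completion choice fails
for example op1, op2, op3, op4, op5, op7, op9 (pending dropped) fails at step 7: op9 pop() → empty is not legal there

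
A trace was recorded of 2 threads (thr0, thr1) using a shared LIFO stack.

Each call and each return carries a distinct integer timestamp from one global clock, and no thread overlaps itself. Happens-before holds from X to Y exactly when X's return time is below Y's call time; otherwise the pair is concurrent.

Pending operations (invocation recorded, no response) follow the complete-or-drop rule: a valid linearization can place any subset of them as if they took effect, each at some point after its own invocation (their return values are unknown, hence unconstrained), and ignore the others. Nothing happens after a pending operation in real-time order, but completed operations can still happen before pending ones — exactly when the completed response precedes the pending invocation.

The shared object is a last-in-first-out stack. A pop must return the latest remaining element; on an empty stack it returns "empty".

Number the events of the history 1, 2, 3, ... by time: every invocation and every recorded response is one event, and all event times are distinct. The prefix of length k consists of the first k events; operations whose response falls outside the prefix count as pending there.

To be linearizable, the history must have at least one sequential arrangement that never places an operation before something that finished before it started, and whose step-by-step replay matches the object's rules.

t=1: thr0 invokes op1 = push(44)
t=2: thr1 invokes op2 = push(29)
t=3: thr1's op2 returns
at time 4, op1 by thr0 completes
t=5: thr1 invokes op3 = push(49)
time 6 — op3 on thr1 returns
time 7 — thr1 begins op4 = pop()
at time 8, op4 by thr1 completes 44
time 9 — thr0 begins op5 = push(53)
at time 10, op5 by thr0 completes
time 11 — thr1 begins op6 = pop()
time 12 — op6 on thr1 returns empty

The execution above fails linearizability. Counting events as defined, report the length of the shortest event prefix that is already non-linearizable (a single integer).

events 1..7 are linearizable; a witness order is op1, op2, op3:
after step 1 (op1 push(44)): stack <44>
after step 2 (op2 push(29)): stack <44,29>
after step 3 (op3 push(49)): stack <44,29,49>
once event 8 joins (op4's response, time 8), exhaustive search finds no witness
sample order op1, op2, op3, op4 stalls at step 4 — op4 pop() → 44 has no legal effect
sample order op2, op1, op3, op4 stalls at step 4 — op4 pop() → 44 has no legal effect

8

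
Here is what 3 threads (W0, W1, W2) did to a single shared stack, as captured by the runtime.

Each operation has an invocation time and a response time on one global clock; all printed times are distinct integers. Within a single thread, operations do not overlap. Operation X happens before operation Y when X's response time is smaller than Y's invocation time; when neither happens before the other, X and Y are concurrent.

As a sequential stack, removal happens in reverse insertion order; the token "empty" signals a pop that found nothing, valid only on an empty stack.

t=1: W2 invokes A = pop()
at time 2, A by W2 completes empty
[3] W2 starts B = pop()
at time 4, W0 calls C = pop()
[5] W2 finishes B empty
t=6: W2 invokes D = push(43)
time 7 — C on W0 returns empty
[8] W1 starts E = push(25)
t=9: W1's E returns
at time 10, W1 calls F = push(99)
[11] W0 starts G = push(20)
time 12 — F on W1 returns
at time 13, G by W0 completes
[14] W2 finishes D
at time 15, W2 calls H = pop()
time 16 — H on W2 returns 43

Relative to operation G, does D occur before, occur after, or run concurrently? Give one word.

concurrent

D spans [6,14], G spans [11,13]
the intervals overlap in both directions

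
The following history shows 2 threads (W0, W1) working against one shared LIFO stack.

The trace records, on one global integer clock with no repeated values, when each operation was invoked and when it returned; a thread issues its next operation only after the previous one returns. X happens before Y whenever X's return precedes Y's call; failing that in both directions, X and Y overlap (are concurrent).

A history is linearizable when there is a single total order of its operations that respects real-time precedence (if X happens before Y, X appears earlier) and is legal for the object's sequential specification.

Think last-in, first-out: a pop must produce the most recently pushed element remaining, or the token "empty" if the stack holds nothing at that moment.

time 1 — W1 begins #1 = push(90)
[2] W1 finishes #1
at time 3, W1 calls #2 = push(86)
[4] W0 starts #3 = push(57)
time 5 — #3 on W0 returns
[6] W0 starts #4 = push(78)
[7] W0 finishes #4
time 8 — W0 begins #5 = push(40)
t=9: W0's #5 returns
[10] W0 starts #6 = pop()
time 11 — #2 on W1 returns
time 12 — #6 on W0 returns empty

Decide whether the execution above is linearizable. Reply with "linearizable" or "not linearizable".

not linearizable

already the first 12 events (up to #6's response at time 12) admit no linearization; the first 11 still do
no legal order exists: 5 real-time-consistent candidates over 6 completed LIFO stack operations, all rejected
sample order #1, #2, #3, #4, #5, #6 stalls at step 6 — #6 pop() → empty has no legal effect
sample order #1, #3, #2, #4, #5, #6 stalls at step 6 — #6 pop() → empty has no legal effect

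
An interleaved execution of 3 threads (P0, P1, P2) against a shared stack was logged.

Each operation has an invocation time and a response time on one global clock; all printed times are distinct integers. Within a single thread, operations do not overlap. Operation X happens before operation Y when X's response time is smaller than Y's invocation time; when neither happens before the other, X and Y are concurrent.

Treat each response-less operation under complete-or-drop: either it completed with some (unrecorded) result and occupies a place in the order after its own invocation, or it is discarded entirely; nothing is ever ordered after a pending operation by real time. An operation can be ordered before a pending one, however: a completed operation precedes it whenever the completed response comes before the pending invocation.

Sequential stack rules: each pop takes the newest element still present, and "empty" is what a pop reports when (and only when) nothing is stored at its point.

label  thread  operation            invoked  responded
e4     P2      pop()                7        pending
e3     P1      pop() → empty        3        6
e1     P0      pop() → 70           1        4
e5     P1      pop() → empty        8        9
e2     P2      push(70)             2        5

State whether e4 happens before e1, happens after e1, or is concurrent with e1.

after

e4 spans [7,…), e1 spans [1,4]
resp(e1)=4 < inv(e4)=7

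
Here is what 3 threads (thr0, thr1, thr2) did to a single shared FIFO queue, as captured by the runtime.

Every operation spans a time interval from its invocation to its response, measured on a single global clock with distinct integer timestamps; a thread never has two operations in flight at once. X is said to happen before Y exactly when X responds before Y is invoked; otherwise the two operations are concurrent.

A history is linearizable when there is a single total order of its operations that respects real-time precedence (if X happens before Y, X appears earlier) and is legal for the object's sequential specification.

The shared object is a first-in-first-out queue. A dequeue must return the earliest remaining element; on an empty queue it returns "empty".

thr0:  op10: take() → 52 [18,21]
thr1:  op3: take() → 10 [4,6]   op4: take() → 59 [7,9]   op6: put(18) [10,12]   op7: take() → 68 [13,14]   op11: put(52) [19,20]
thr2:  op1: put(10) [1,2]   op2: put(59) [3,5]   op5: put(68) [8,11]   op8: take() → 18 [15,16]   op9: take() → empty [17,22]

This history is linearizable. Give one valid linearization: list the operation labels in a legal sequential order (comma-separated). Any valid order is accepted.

1. op1 put(10), leaving queue <10>
2. op2 put(59), leaving queue <10,59>
3. op3 take() → 10, leaving queue <59>
4. op4 take() → 59, leaving queue <>
5. op5 put(68), leaving queue <68>
6. op6 put(18), leaving queue <68,18>
7. op7 take() → 68, leaving queue <18>
8. op8 take() → 18, leaving queue <>
9. op9 take() → empty, leaving queue <>
10. op11 put(52), leaving queue <52>
11. op10 take() → 52, leaving queue <>

op1, op2, op3, op4, op5, op6, op7, op8, op9, op11, op10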